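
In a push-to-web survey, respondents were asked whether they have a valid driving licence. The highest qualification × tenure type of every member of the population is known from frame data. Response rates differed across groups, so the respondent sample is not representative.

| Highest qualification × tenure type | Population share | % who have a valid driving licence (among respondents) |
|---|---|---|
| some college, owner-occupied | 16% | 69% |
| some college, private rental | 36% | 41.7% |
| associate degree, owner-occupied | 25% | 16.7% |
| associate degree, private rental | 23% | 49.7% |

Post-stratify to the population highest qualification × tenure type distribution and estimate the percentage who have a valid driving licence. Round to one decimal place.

Post-stratification weights by population share, not respondent share:
  some college, owner-occupied: 0.16 × 69 = 11.04
  some college, private rental: 0.36 × 41.7 = 15.012
  associate degree, owner-occupied: 0.25 × 16.7 = 4.175
  associate degree, private rental: 0.23 × 49.7 = 11.431
Post-stratified estimate = 41.658 → 41.7%.

41.7%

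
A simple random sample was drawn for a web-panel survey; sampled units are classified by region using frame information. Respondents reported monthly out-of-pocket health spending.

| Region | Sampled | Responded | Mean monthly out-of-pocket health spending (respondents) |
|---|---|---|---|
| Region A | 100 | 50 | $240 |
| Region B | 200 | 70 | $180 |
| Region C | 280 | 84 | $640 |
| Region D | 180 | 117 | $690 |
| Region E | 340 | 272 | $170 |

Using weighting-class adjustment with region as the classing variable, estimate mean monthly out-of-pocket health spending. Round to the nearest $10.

$380

Class response rates: Region A 50/100 = 50%, Region B 70/200 = 35%, Region C 84/280 = 30%, Region D 117/180 = 65%, Region E 272/340 = 80%.
With weight = n_sampled/n_responded per class, the weighted class total is n_sampled:
  Region A: 100 × 240 = 24,000
  Region B: 200 × 180 = 36,000
  Region C: 280 × 640 = 179,200
  Region D: 180 × 690 = 124,200
  Region E: 340 × 170 = 57,800
Adjusted estimate = 421,200 / 1,100 = 382.909 → $380.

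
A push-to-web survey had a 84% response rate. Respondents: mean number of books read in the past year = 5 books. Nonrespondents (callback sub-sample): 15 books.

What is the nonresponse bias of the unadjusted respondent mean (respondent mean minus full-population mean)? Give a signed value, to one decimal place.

Nonresponse fraction = 1 − 0.84 = 0.16.
Bias = (nonresponse fraction) × (respondent mean − nonrespondent mean)
     = 0.16 × (5 − 15) = 0.16 × -10 = -1.6.

-1.6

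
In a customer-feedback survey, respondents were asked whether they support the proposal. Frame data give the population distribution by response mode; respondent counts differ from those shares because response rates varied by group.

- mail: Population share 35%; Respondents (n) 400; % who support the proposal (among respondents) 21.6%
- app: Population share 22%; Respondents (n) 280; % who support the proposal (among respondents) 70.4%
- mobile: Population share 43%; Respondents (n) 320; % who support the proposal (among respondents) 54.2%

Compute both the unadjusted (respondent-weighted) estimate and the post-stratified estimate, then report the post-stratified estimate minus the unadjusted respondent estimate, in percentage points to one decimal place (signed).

Unadjusted (pooled respondent) estimate weights by respondent counts:
  (400/1000)×21.6 + (280/1000)×70.4 + (320/1000)×54.2 = 45.696%
Post-stratified estimate weights by population shares:
  0.35×21.6 + 0.22×70.4 + 0.43×54.2 = 46.354%
Difference = 46.354 − 45.696 = 0.658 pp.

+0.7 percentage points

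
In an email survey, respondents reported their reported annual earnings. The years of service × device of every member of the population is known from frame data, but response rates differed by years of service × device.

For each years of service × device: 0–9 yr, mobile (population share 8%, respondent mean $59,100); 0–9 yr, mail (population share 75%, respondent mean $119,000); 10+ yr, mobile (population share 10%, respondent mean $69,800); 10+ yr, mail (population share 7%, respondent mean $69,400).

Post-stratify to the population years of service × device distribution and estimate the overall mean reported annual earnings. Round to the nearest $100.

$105,800

Each cell contributes population-share × respondent value:
  0–9 yr, mobile: 0.08 × 59,100 = 4728
  0–9 yr, mail: 0.75 × 119,000 = 89,250
  10+ yr, mobile: 0.1 × 69,800 = 6980
  10+ yr, mail: 0.07 × 69,400 = 4858
Post-stratified estimate = 105,816 → $105,800.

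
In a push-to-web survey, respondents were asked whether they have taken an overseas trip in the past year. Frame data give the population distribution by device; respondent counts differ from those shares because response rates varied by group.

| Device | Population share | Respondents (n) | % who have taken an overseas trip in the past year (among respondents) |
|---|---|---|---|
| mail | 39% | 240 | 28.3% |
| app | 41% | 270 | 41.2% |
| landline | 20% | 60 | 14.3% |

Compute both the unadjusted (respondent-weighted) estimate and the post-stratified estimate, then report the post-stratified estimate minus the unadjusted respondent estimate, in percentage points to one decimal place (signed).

Naive respondent-only estimate (weights = respondent counts):
  (240/570)×28.3 + (270/570)×41.2 + (60/570)×14.3 = 32.9368%
Post-stratifying to population shares instead:
  0.39×28.3 + 0.41×41.2 + 0.2×14.3 = 30.789%
Difference = 30.789 − 32.9368 = -2.1478 pp.

-2.1 percentage points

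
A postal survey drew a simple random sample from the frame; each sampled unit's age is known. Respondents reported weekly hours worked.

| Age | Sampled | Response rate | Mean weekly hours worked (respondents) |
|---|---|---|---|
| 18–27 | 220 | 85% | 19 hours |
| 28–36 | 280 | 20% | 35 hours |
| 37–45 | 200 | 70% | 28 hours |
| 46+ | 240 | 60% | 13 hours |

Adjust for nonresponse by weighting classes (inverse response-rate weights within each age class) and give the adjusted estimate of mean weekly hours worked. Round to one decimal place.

With weight = n_sampled/n_responded per class, the weighted class total is n_sampled:
  18–27: 220 × 19 = 4180
  28–36: 280 × 35 = 9800
  37–45: 200 × 28 = 5600
  46+: 240 × 13 = 3120
Adjusted estimate = 22,700 / 940 = 24.1489 → 24.1.

24.1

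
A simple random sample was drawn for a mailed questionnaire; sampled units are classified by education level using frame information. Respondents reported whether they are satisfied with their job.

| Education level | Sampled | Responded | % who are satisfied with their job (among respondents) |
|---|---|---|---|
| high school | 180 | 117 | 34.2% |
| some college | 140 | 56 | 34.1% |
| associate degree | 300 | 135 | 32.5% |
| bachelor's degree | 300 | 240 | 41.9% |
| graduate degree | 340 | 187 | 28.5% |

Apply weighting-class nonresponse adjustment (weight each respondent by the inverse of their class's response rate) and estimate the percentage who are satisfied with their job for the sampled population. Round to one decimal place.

34.1%

Class response rates: high school 117/180 = 65%, some college 56/140 = 40%, associate degree 135/300 = 45%, bachelor's degree 240/300 = 80%, graduate degree 187/340 = 55%.
Each respondent's weight = sampled/responded in their class; summing within a class gives n_sampled, so:
  high school: 180 × 34.2 = 6156
  some college: 140 × 34.1 = 4774
  associate degree: 300 × 32.5 = 9750
  bachelor's degree: 300 × 41.9 = 12,570
  graduate degree: 340 × 28.5 = 9690
Adjusted estimate = 42,940 / 1,260 = 34.0794 → 34.1%.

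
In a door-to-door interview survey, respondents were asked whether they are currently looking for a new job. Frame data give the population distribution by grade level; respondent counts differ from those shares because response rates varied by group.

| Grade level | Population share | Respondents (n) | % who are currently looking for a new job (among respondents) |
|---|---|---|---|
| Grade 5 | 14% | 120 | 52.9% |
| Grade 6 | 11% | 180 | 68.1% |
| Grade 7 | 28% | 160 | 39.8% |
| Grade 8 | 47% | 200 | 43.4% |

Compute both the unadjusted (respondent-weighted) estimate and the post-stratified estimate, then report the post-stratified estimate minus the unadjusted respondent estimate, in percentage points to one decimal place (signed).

Without adjustment, the pooled respondent share is:
  (120/660)×52.9 + (180/660)×68.1 + (160/660)×39.8 + (200/660)×43.4 = 50.9909%
Reweighting by population grade level shares:
  0.14×52.9 + 0.11×68.1 + 0.28×39.8 + 0.47×43.4 = 46.439%
Difference = 46.439 − 50.9909 = -4.5519 pp.

-4.6 percentage points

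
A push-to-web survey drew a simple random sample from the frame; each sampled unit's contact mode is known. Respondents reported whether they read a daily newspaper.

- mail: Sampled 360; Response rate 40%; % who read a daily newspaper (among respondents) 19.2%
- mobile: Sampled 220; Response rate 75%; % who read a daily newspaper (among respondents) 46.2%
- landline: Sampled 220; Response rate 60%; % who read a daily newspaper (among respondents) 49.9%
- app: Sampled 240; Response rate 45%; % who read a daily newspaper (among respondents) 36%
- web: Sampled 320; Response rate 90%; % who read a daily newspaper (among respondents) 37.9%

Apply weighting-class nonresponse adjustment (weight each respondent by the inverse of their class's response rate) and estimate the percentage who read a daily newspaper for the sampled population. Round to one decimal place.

With weight = n_sampled/n_responded per class, the weighted class total is n_sampled:
  mail: 360 × 19.2 = 6912
  mobile: 220 × 46.2 = 10,164
  landline: 220 × 49.9 = 10,978
  app: 240 × 36 = 8640
  web: 320 × 37.9 = 12,128
Adjusted estimate = 48,822 / 1,360 = 35.8985 → 35.9%.

35.9%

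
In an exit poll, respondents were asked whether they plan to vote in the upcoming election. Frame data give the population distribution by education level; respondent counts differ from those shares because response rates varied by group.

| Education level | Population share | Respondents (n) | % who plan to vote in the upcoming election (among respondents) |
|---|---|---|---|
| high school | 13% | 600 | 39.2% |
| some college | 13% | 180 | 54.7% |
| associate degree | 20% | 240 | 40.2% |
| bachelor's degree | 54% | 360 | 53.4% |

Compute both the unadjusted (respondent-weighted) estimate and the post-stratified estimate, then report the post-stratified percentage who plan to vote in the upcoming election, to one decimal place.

49.1%

Unadjusted (pooled respondent) estimate weights by respondent counts:
  (600/1380)×39.2 + (180/1380)×54.7 + (240/1380)×40.2 + (360/1380)×53.4 = 45.1%
Post-stratifying to population shares instead:
  0.13×39.2 + 0.13×54.7 + 0.2×40.2 + 0.54×53.4 = 49.083%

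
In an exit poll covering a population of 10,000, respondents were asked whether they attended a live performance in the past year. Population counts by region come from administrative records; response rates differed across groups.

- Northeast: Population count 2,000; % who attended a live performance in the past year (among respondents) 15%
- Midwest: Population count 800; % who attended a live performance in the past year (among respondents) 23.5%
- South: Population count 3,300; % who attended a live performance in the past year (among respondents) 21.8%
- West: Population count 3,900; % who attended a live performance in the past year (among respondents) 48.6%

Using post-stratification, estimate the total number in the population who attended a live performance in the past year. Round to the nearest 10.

3,100

Each cell contributes its population count × the respondent rate:
  Northeast: 2,000 × 15% = 300
  Midwest: 800 × 23.5% = 188
  South: 3,300 × 21.8% = 719.4
  West: 3,900 × 48.6% = 1895.4
Estimated total = 3102.8 → 3,100.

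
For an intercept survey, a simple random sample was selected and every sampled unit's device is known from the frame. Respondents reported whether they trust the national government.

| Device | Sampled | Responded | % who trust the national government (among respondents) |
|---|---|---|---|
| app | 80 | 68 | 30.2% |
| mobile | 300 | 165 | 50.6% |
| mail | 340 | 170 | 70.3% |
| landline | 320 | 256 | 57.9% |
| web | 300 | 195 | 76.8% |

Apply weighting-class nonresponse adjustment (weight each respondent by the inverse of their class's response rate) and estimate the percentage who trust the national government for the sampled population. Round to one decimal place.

62.0%

Class response rates: app 68/80 = 85%, mobile 165/300 = 55%, mail 170/340 = 50%, landline 256/320 = 80%, web 195/300 = 65%.
Weighting each respondent by the inverse class response rate inflates each class back to its sampled size, so the class weight is n_sampled:
  app: 80 × 30.2 = 2416
  mobile: 300 × 50.6 = 15,180
  mail: 340 × 70.3 = 23,902
  landline: 320 × 57.9 = 18,528
  web: 300 × 76.8 = 23,040
Adjusted estimate = 83,066 / 1,340 = 61.9896 → 62.0%.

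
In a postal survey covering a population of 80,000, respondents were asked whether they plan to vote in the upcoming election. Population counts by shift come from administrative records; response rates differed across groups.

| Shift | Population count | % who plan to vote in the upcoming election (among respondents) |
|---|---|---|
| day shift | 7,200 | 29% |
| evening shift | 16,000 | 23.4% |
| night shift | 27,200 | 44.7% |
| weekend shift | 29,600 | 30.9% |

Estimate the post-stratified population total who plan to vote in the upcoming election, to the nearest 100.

Estimated count per cell = population count × respondent percentage:
  day shift: 7,200 × 29% = 2088
  evening shift: 16,000 × 23.4% = 3744
  night shift: 27,200 × 44.7% = 12158.4
  weekend shift: 29,600 × 30.9% = 9146.4
Estimated total = 27136.8 → 27,100.

27,100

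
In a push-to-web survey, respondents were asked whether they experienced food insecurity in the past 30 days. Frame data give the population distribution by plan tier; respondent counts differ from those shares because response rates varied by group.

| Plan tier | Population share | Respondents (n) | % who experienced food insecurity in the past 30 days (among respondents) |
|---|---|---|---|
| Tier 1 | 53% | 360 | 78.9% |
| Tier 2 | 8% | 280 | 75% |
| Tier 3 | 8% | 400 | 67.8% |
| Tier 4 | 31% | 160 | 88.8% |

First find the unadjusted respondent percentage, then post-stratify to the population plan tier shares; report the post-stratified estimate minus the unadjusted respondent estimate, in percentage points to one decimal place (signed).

+5.2 percentage points

Without adjustment, the pooled respondent share is:
  (360/1200)×78.9 + (280/1200)×75 + (400/1200)×67.8 + (160/1200)×88.8 = 75.61%
Post-stratified estimate weights by population shares:
  0.53×78.9 + 0.08×75 + 0.08×67.8 + 0.31×88.8 = 80.769%
Difference = 80.769 − 75.61 = 5.159 pp.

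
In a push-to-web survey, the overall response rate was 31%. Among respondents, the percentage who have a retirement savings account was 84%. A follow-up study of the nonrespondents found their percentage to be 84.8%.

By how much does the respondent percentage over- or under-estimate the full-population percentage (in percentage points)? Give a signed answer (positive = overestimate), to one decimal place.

Nonresponse fraction = 1 − 0.31 = 0.69.
Bias = (nonresponse fraction) × (respondent percentage − nonrespondent percentage)
     = 0.69 × (84 − 84.8) = 0.69 × -0.8 = -0.552.

-0.6 percentage points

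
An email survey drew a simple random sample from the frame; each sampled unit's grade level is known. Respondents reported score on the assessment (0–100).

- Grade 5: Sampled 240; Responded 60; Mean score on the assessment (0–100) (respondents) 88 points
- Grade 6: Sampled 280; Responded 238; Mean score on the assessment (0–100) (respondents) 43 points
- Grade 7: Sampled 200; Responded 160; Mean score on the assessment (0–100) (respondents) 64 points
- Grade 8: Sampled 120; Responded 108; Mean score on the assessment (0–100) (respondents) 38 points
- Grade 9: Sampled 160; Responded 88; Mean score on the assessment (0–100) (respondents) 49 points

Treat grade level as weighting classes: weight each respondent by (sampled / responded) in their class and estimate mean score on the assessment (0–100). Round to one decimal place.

Response rates by class: Grade 5 60/240 = 25%, Grade 6 238/280 = 85%, Grade 7 160/200 = 80%, Grade 8 108/120 = 90%, Grade 9 88/160 = 55%.
Weighting each respondent by the inverse class response rate inflates each class back to its sampled size, so the class weight is n_sampled:
  Grade 5: 240 × 88 = 21,120
  Grade 6: 280 × 43 = 12,040
  Grade 7: 200 × 64 = 12,800
  Grade 8: 120 × 38 = 4560
  Grade 9: 160 × 49 = 7840
Adjusted estimate = 58,360 / 1,000 = 58.36 → 58.4.

58.4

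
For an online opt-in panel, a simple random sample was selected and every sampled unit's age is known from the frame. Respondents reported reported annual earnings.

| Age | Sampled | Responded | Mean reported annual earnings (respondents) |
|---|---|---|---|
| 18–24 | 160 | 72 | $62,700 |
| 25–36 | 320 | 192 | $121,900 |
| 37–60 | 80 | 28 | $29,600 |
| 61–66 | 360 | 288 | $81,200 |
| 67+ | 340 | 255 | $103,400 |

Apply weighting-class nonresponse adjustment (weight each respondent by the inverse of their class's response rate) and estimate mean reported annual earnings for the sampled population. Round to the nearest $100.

Response rates by class: 18–24 72/160 = 45%, 25–36 192/320 = 60%, 37–60 28/80 = 35%, 61–66 288/360 = 80%, 67+ 255/340 = 75%.
With weight = n_sampled/n_responded per class, the weighted class total is n_sampled:
  18–24: 160 × 62,700 = 10,032,000
  25–36: 320 × 121,900 = 39,008,000
  37–60: 80 × 29,600 = 2,368,000
  61–66: 360 × 81,200 = 29,232,000
  67+: 340 × 103,400 = 35,156,000
Adjusted estimate = 115,796,000 / 1,260 = 91901.6 → $91,900.

$91,900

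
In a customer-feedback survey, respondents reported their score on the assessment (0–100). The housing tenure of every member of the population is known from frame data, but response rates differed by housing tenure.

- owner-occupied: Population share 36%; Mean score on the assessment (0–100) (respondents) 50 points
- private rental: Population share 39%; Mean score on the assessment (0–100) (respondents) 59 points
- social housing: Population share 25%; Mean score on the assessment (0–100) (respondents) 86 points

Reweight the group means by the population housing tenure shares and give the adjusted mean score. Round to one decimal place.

62.5

Reweight to the known housing tenure distribution:
  owner-occupied: 0.36 × 50 = 18
  private rental: 0.39 × 59 = 23.01
  social housing: 0.25 × 86 = 21.5
Post-stratified estimate = 62.51 → 62.5.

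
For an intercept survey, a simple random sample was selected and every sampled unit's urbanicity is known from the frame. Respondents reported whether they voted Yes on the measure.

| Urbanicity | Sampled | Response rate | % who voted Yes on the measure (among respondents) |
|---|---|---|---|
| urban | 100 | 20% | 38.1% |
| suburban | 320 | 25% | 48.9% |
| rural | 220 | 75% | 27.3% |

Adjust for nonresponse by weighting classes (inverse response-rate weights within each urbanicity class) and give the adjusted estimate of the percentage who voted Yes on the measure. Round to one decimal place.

Inverse-response-rate weighting restores each class to its sampled count, so class totals weight by n_sampled:
  urban: 100 × 38.1 = 3810
  suburban: 320 × 48.9 = 15,648
  rural: 220 × 27.3 = 6006
Adjusted estimate = 25,464 / 640 = 39.7875 → 39.8%.

39.8%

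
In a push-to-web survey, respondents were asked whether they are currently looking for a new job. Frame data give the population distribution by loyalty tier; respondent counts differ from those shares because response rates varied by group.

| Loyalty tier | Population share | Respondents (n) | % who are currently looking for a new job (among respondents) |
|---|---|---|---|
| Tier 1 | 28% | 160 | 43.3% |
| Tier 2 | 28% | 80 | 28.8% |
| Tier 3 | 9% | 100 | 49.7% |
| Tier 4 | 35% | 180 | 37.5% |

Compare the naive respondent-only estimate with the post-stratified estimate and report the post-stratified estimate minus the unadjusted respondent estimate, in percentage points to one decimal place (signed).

-2.5 percentage points

Unadjusted (pooled respondent) estimate weights by respondent counts:
  (160/520)×43.3 + (80/520)×28.8 + (100/520)×49.7 + (180/520)×37.5 = 40.2923%
Post-stratified estimate weights by population shares:
  0.28×43.3 + 0.28×28.8 + 0.09×49.7 + 0.35×37.5 = 37.786%
Difference = 37.786 − 40.2923 = -2.5063 pp.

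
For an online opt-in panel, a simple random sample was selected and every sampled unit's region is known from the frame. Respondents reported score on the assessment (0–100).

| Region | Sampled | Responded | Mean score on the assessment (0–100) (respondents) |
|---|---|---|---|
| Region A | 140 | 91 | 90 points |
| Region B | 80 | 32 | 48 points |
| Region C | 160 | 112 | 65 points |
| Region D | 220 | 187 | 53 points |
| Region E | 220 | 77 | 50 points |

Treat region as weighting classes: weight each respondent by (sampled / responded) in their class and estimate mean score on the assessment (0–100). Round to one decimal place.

Response rates by class: Region A 91/140 = 65%, Region B 32/80 = 40%, Region C 112/160 = 70%, Region D 187/220 = 85%, Region E 77/220 = 35%.
Inverse-response-rate weighting restores each class to its sampled count, so class totals weight by n_sampled:
  Region A: 140 × 90 = 12,600
  Region B: 80 × 48 = 3840
  Region C: 160 × 65 = 10,400
  Region D: 220 × 53 = 11,660
  Region E: 220 × 50 = 11,000
Adjusted estimate = 49,500 / 820 = 60.3659 → 60.4.

60.4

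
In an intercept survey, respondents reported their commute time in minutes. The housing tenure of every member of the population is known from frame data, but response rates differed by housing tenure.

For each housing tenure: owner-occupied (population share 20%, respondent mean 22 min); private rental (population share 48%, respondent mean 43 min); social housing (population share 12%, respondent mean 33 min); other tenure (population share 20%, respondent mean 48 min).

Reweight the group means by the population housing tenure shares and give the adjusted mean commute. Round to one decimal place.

Post-stratification weights by population share, not respondent share:
  owner-occupied: 0.2 × 22 = 4.4
  private rental: 0.48 × 43 = 20.64
  social housing: 0.12 × 33 = 3.96
  other tenure: 0.2 × 48 = 9.6
Post-stratified estimate = 38.6 → 38.6.

38.6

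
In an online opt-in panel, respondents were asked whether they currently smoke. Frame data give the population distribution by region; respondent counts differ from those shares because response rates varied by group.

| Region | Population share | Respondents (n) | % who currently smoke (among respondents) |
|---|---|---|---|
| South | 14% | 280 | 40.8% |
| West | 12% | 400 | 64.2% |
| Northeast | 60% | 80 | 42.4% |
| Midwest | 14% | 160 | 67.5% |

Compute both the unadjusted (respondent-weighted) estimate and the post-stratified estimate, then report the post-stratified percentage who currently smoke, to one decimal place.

Without adjustment, the pooled respondent share is:
  (280/920)×40.8 + (400/920)×64.2 + (80/920)×42.4 + (160/920)×67.5 = 55.7565%
Reweighting by population region shares:
  0.14×40.8 + 0.12×64.2 + 0.6×42.4 + 0.14×67.5 = 48.306%

48.3%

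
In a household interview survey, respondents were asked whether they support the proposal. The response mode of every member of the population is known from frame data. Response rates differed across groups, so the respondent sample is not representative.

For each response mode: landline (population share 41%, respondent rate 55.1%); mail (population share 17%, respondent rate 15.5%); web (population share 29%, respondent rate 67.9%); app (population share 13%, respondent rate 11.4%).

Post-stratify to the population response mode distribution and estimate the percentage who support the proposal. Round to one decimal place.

46.4%

Post-stratification weights by population share, not respondent share:
  landline: 0.41 × 55.1 = 22.591
  mail: 0.17 × 15.5 = 2.635
  web: 0.29 × 67.9 = 19.691
  app: 0.13 × 11.4 = 1.482
Post-stratified estimate = 46.399 → 46.4%.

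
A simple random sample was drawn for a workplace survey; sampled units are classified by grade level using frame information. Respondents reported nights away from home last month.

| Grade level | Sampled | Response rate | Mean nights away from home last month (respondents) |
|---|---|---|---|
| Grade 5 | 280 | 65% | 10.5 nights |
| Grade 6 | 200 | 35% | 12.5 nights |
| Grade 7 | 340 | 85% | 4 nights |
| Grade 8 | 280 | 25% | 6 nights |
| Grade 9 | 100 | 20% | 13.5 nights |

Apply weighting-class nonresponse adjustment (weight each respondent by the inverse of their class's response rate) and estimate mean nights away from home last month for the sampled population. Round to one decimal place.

8.2

With weight = n_sampled/n_responded per class, the weighted class total is n_sampled:
  Grade 5: 280 × 10.5 = 2940
  Grade 6: 200 × 12.5 = 2500
  Grade 7: 340 × 4 = 1360
  Grade 8: 280 × 6 = 1680
  Grade 9: 100 × 13.5 = 1350
Adjusted estimate = 9830 / 1,200 = 8.19167 → 8.2.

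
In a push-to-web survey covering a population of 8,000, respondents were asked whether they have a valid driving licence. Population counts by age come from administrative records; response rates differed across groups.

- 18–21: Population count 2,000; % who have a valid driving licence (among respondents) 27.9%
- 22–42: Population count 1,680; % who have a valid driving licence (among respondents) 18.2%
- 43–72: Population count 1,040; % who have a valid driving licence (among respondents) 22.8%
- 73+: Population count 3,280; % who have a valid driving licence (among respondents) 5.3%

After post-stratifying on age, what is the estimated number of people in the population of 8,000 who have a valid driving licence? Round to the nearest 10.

Each cell contributes its population count × the respondent rate:
  18–21: 2,000 × 27.9% = 558
  22–42: 1,680 × 18.2% = 305.76
  43–72: 1,040 × 22.8% = 237.12
  73+: 3,280 × 5.3% = 173.84
Estimated total = 1274.72 → 1,270.

1,270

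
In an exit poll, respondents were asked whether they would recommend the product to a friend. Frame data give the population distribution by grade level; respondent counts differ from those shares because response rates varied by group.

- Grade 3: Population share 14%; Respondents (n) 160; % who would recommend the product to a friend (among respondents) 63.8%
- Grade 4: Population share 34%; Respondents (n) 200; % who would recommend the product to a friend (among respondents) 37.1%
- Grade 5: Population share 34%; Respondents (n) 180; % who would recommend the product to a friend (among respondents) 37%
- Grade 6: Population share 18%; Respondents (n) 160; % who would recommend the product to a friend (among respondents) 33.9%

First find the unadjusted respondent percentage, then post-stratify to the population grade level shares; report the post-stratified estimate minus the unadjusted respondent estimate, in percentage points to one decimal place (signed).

Without adjustment, the pooled respondent share is:
  (160/700)×63.8 + (200/700)×37.1 + (180/700)×37 + (160/700)×33.9 = 42.4457%
Post-stratifying to population shares instead:
  0.14×63.8 + 0.34×37.1 + 0.34×37 + 0.18×33.9 = 40.228%
Difference = 40.228 − 42.4457 = -2.2177 pp.

-2.2 percentage points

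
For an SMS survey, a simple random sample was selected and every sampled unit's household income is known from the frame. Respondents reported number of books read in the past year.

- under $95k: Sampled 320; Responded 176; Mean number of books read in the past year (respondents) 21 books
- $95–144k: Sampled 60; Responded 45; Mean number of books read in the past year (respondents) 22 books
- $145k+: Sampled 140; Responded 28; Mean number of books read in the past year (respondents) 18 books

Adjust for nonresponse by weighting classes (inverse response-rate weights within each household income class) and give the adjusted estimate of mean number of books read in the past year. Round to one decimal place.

20.3

Class response rates: under $95k 176/320 = 55%, $95–144k 45/60 = 75%, $145k+ 28/140 = 20%.
Inverse-response-rate weighting restores each class to its sampled count, so class totals weight by n_sampled:
  under $95k: 320 × 21 = 6720
  $95–144k: 60 × 22 = 1320
  $145k+: 140 × 18 = 2520
Adjusted estimate = 10,560 / 520 = 20.3077 → 20.3.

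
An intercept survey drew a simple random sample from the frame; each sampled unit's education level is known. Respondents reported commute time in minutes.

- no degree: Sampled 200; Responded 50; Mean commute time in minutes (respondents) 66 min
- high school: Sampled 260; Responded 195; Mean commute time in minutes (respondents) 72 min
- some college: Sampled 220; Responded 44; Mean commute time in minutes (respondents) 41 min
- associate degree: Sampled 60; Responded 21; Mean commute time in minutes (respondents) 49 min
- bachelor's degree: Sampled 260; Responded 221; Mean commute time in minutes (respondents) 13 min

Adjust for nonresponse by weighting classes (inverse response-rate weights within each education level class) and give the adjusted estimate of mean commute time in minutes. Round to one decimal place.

Response rates by class: no degree 50/200 = 25%, high school 195/260 = 75%, some college 44/220 = 20%, associate degree 21/60 = 35%, bachelor's degree 221/260 = 85%.
With weight = n_sampled/n_responded per class, the weighted class total is n_sampled:
  no degree: 200 × 66 = 13,200
  high school: 260 × 72 = 18,720
  some college: 220 × 41 = 9020
  associate degree: 60 × 49 = 2940
  bachelor's degree: 260 × 13 = 3380
Adjusted estimate = 47,260 / 1,000 = 47.26 → 47.3.

47.3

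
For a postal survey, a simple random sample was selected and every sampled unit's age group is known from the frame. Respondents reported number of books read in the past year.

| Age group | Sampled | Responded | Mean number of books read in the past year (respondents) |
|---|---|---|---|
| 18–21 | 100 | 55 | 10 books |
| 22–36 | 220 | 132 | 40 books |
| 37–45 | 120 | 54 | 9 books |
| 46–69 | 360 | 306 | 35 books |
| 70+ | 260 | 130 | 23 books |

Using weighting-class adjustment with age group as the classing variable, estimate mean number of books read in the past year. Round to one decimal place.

Class response rates: 18–21 55/100 = 55%, 22–36 132/220 = 60%, 37–45 54/120 = 45%, 46–69 306/360 = 85%, 70+ 130/260 = 50%.
Weighting each respondent by the inverse class response rate inflates each class back to its sampled size, so the class weight is n_sampled:
  18–21: 100 × 10 = 1000
  22–36: 220 × 40 = 8800
  37–45: 120 × 9 = 1080
  46–69: 360 × 35 = 12,600
  70+: 260 × 23 = 5980
Adjusted estimate = 29,460 / 1,060 = 27.7925 → 27.8.

27.8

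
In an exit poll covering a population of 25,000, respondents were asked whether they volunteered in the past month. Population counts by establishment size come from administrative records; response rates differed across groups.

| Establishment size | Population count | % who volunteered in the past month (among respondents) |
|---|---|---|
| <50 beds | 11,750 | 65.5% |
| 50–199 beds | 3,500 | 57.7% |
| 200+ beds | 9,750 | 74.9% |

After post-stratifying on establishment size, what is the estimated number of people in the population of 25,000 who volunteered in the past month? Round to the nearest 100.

17,000

Apply each group's respondent rate to its population count:
  <50 beds: 11,750 × 65.5% = 7696.25
  50–199 beds: 3,500 × 57.7% = 2019.5
  200+ beds: 9,750 × 74.9% = 7302.75
Estimated total = 17018.5 → 17,000.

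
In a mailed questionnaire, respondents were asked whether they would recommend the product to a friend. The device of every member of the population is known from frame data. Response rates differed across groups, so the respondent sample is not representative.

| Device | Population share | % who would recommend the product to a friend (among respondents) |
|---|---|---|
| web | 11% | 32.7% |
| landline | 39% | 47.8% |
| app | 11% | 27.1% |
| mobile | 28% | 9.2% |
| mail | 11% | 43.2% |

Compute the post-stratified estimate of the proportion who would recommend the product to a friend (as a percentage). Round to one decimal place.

32.5%

Each cell contributes population-share × respondent value:
  web: 0.11 × 32.7 = 3.597
  landline: 0.39 × 47.8 = 18.642
  app: 0.11 × 27.1 = 2.981
  mobile: 0.28 × 9.2 = 2.576
  mail: 0.11 × 43.2 = 4.752
Post-stratified estimate = 32.548 → 32.5%.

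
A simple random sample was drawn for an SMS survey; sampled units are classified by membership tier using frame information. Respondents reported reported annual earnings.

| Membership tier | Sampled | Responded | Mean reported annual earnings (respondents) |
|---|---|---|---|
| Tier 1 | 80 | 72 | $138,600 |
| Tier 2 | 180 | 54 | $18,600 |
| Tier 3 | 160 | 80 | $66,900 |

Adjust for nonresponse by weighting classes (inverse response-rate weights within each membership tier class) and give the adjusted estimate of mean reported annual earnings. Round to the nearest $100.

Response rates by class: Tier 1 72/80 = 90%, Tier 2 54/180 = 30%, Tier 3 80/160 = 50%.
Inverse-response-rate weighting restores each class to its sampled count, so class totals weight by n_sampled:
  Tier 1: 80 × 138,600 = 11,088,000
  Tier 2: 180 × 18,600 = 3,348,000
  Tier 3: 160 × 66,900 = 10,704,000
Adjusted estimate = 25,140,000 / 420 = 59857.1 → $59,900.

$59,900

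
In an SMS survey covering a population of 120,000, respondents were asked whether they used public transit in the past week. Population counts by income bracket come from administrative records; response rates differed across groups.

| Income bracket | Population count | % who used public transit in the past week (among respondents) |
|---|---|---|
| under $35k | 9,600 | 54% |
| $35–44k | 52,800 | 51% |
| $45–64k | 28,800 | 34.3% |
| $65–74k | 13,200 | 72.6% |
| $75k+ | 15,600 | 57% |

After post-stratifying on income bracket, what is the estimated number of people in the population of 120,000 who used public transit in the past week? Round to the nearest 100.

Apply each group's respondent rate to its population count:
  under $35k: 9,600 × 54% = 5184
  $35–44k: 52,800 × 51% = 26,928
  $45–64k: 28,800 × 34.3% = 9878.4
  $65–74k: 13,200 × 72.6% = 9583.2
  $75k+: 15,600 × 57% = 8892
Estimated total = 60465.6 → 60,500.

60,500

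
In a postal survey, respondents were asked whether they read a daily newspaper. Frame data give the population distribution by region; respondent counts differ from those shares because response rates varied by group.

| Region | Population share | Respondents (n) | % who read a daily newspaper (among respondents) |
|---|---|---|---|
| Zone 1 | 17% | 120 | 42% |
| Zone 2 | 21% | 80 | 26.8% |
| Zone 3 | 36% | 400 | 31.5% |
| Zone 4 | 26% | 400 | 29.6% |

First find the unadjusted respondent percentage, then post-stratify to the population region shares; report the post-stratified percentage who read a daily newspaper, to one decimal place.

Naive respondent-only estimate (weights = respondent counts):
  (120/1000)×42 + (80/1000)×26.8 + (400/1000)×31.5 + (400/1000)×29.6 = 31.624%
Post-stratifying to population shares instead:
  0.17×42 + 0.21×26.8 + 0.36×31.5 + 0.26×29.6 = 31.804%

31.8%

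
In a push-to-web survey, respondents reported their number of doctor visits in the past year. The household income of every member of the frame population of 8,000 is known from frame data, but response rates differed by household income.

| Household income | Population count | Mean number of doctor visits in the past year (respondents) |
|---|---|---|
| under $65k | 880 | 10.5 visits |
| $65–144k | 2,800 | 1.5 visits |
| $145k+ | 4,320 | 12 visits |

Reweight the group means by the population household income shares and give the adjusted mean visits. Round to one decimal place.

Each cell contributes population-share × respondent value:
  under $65k: (880/8,000) × 10.5 = 1.155
  $65–144k: (2,800/8,000) × 1.5 = 0.525
  $145k+: (4,320/8,000) × 12 = 6.48
Post-stratified estimate = 8.16 → 8.2.

8.2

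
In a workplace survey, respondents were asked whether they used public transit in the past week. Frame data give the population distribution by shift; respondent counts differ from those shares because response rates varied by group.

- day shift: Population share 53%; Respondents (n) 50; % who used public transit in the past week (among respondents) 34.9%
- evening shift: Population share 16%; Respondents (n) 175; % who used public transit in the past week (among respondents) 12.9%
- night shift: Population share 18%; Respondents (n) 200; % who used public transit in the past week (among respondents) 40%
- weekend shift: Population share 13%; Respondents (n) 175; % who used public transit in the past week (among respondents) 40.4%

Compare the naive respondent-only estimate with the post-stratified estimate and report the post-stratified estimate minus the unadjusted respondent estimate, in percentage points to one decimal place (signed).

Without adjustment, the pooled respondent share is:
  (50/600)×34.9 + (175/600)×12.9 + (200/600)×40 + (175/600)×40.4 = 31.7875%
Post-stratified estimate weights by population shares:
  0.53×34.9 + 0.16×12.9 + 0.18×40 + 0.13×40.4 = 33.013%
Difference = 33.013 − 31.7875 = 1.2255 pp.

+1.2 percentage points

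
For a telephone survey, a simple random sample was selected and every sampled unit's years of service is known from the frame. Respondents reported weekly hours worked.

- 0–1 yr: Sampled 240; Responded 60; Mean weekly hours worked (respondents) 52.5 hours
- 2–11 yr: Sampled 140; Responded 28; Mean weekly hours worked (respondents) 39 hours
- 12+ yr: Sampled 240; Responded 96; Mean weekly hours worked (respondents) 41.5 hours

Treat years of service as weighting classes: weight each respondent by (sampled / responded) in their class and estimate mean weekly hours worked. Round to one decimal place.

45.2

Response rates by class: 0–1 yr 60/240 = 25%, 2–11 yr 28/140 = 20%, 12+ yr 96/240 = 40%.
Weighting each respondent by the inverse class response rate inflates each class back to its sampled size, so the class weight is n_sampled:
  0–1 yr: 240 × 52.5 = 12,600
  2–11 yr: 140 × 39 = 5460
  12+ yr: 240 × 41.5 = 9960
Adjusted estimate = 28,020 / 620 = 45.1935 → 45.2.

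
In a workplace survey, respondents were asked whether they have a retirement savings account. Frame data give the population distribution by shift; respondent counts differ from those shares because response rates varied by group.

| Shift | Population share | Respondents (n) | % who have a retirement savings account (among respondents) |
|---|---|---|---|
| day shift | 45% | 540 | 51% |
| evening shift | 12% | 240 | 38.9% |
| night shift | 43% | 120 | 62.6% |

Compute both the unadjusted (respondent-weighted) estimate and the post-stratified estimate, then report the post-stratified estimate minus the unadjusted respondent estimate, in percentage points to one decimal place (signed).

Unadjusted (pooled respondent) estimate weights by respondent counts:
  (540/900)×51 + (240/900)×38.9 + (120/900)×62.6 = 49.32%
Reweighting by population shift shares:
  0.45×51 + 0.12×38.9 + 0.43×62.6 = 54.536%
Difference = 54.536 − 49.32 = 5.216 pp.

+5.2 percentage points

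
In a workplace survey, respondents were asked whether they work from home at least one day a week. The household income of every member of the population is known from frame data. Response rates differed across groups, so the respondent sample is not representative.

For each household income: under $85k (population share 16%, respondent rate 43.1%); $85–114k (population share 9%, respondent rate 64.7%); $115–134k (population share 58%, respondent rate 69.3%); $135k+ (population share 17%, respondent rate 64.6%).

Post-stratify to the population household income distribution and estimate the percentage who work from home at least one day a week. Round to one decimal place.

63.9%

Reweight to the known household income distribution:
  under $85k: 0.16 × 43.1 = 6.896
  $85–114k: 0.09 × 64.7 = 5.823
  $115–134k: 0.58 × 69.3 = 40.194
  $135k+: 0.17 × 64.6 = 10.982
Post-stratified estimate = 63.895 → 63.9%.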